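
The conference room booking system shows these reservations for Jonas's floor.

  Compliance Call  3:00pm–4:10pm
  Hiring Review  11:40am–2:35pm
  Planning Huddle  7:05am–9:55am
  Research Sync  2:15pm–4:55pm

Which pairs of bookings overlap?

Sorted by start: Planning Huddle, Hiring Review, Research Sync, Compliance Call.
Hiring Review starts after Planning Huddle ends; Planning Huddle is clear from here.
Research Sync starts before Hiring Review ends → Hiring Review and Research Sync overlap.
Compliance Call starts after Hiring Review ends.
Compliance Call starts before Research Sync ends → Research Sync and Compliance Call overlap.

Compliance Call & Research Sync, Hiring Review & Research Sync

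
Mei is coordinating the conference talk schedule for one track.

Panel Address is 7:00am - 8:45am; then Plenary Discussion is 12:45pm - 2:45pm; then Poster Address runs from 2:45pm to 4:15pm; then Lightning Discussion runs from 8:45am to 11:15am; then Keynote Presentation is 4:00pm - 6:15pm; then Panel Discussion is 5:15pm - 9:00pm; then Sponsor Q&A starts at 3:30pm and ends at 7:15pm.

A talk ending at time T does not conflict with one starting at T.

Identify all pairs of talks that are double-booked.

Keynote Presentation & Panel Discussion, Keynote Presentation & Poster Address, Keynote Presentation & Sponsor Q&A, Panel Discussion & Sponsor Q&A, Poster Address & Sponsor Q&A

Sorted by start: Panel Address, Lightning Discussion, Plenary Discussion, Poster Address, Sponsor Q&A, Keynote Presentation, Panel Discussion.
Lightning Discussion starts exactly when Panel Address ends (back-to-back, no overlap); Panel Address is clear from here.
Plenary Discussion starts after Lightning Discussion ends; Lightning Discussion is clear from here.
Poster Address starts exactly when Plenary Discussion ends (back-to-back, no overlap); Plenary Discussion is clear from here.
Sponsor Q&A starts before Poster Address ends → Poster Address and Sponsor Q&A overlap.
Keynote Presentation starts before Poster Address ends → Poster Address and Keynote Presentation overlap.
Panel Discussion starts after Poster Address ends.
Keynote Presentation starts before Sponsor Q&A ends → Sponsor Q&A and Keynote Presentation overlap.
Panel Discussion starts before Sponsor Q&A ends → Sponsor Q&A and Panel Discussion overlap.
Panel Discussion starts before Keynote Presentation ends → Keynote Presentation and Panel Discussion overlap.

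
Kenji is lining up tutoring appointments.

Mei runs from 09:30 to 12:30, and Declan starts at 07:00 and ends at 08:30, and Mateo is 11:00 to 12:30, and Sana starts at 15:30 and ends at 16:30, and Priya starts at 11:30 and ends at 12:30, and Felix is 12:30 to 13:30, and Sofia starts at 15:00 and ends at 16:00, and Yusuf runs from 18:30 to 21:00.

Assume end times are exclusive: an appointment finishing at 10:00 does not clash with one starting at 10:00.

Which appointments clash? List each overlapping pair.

Check each pair: they overlap iff neither finishes before the other starts.
Sorted by start: Declan, Mei, Mateo, Priya, Felix, Sofia, Sana, Yusuf.
Mei starts after Declan ends, so nothing later overlaps Declan either.
Mateo starts before Mei ends → Mei and Mateo overlap.
Priya starts before Mei ends → Mei and Priya overlap.
Felix starts exactly when Mei ends (back-to-back, no overlap), so nothing later overlaps Mei either.
Priya starts before Mateo ends → Mateo and Priya overlap.
Felix starts exactly when Mateo ends (back-to-back, no overlap), so nothing later overlaps Mateo either.
Felix starts exactly when Priya ends (back-to-back, no overlap), so nothing later overlaps Priya either.
Sofia starts after Felix ends, so nothing later overlaps Felix either.
Sana starts before Sofia ends → Sofia and Sana overlap.
Yusuf starts after Sofia ends.
Yusuf starts after Sana ends.

Mateo & Mei, Mateo & Priya, Mei & Priya, Sana & Sofia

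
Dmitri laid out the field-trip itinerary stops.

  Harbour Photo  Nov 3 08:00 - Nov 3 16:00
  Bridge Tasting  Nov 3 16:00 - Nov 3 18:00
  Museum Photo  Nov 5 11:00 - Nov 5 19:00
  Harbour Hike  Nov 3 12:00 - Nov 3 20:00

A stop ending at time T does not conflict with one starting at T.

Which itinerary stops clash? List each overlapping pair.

Bridge Tasting & Harbour Hike, Harbour Hike & Harbour Photo

Sorted by start: Harbour Photo, Harbour Hike, Bridge Tasting, Museum Photo.
Harbour Hike starts before Harbour Photo ends → Harbour Photo and Harbour Hike overlap.
Bridge Tasting starts exactly when Harbour Photo ends (back-to-back, no overlap), so nothing later overlaps Harbour Photo either.
Bridge Tasting starts before Harbour Hike ends → Harbour Hike and Bridge Tasting overlap.
Museum Photo starts after Harbour Hike ends.
Museum Photo starts after Bridge Tasting ends.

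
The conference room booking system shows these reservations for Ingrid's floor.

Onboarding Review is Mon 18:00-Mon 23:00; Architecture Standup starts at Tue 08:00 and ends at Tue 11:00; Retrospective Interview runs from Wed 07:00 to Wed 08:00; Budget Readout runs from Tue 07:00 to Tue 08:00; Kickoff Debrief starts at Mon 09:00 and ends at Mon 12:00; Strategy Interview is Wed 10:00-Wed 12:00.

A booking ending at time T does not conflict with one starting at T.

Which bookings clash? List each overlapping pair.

Sorted by start: Kickoff Debrief, Onboarding Review, Budget Readout, Architecture Standup, Retrospective Interview, Strategy Interview.
Onboarding Review starts after Kickoff Debrief ends, so nothing later overlaps Kickoff Debrief either.
Budget Readout starts after Onboarding Review ends, so nothing later overlaps Onboarding Review either.
Architecture Standup starts exactly when Budget Readout ends (back-to-back, no overlap), so nothing later overlaps Budget Readout either.
Retrospective Interview starts after Architecture Standup ends, so nothing later overlaps Architecture Standup either.
Strategy Interview starts after Retrospective Interview ends.

none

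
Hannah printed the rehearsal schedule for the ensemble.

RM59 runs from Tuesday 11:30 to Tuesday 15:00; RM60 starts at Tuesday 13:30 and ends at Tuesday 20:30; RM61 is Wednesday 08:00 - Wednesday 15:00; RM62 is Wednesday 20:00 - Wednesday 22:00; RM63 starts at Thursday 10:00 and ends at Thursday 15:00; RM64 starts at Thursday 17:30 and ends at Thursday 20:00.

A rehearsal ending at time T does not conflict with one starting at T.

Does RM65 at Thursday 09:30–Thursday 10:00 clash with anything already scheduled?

RM59: ends Tuesday 15:00 at or before RM65 starts Thursday 09:30 → clear.
RM60: ends Tuesday 20:30 at or before RM65 starts Thursday 09:30 → clear.
RM61: ends Wednesday 15:00 at or before RM65 starts Thursday 09:30 → clear.
RM62: ends Wednesday 22:00 at or before RM65 starts Thursday 09:30 → clear.
RM63: starts Thursday 10:00 at or after RM65 ends Thursday 10:00 → clear.
RM64: starts Thursday 17:30 at or after RM65 ends Thursday 10:00 → clear.

No — it doesn't clash with anything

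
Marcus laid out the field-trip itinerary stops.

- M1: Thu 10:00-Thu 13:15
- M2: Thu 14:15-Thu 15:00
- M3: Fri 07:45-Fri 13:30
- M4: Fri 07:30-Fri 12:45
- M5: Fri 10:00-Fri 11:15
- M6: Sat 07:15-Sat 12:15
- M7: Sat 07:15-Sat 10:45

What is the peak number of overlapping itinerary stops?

3

Sweep the timeline, counting +1 at each start and −1 at each end (ends before starts at a tie):
Thu 10:00 start M1 → 1
Thu 13:15 end M1 → 0
Thu 14:15 start M2 → 1
Thu 15:00 end M2 → 0
Fri 07:30 start M4 → 1
Fri 07:45 start M3 → 2
Fri 10:00 start M5 → 3
Fri 11:15 end M5 → 2
Fri 12:45 end M4 → 1
Fri 13:30 end M3 → 0
Sat 07:15 start M6 → 1
Sat 07:15 start M7 → 2
Sat 10:45 end M7 → 1
Sat 12:15 end M6 → 0
Peak is 3, at Fri 10:00 (M3, M4, M5).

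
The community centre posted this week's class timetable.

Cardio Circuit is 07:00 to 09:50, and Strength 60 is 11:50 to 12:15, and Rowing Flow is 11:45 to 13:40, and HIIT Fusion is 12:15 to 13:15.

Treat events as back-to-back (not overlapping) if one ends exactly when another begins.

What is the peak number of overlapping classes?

2

Sort all start/end points and keep a running count:
07:00 start Cardio Circuit → 1
09:50 end Cardio Circuit → 0
11:45 start Rowing Flow → 1
11:50 start Strength 60 → 2
12:15 end Strength 60 → 1
12:15 start HIIT Fusion → 2
13:15 end HIIT Fusion → 1
13:40 end Rowing Flow → 0
Peak is 2, at 11:50 (Rowing Flow, Strength 60).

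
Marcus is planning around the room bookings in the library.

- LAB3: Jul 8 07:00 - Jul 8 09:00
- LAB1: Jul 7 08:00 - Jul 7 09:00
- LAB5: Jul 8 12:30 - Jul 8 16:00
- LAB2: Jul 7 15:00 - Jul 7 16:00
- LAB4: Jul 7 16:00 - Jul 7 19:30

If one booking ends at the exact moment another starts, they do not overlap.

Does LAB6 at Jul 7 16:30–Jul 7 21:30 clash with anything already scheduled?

LAB1: ends Jul 7 09:00 at or before LAB6 starts Jul 7 16:30 → clear.
LAB2: ends Jul 7 16:00 at or before LAB6 starts Jul 7 16:30 → clear.
LAB4: starts Jul 7 16:00 before LAB6 ends Jul 7 21:30, and ends Jul 7 19:30 after LAB6 starts Jul 7 16:30 → overlap.
LAB3: starts Jul 8 07:00 at or after LAB6 ends Jul 7 21:30 → clear.
LAB5: starts Jul 8 12:30 at or after LAB6 ends Jul 7 21:30 → clear.
LAB6 overlaps LAB4.

Yes — it overlaps LAB4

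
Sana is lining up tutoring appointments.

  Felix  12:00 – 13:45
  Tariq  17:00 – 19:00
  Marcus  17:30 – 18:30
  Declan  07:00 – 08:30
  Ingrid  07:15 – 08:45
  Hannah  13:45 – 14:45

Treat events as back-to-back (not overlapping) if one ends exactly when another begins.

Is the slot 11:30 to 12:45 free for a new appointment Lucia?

Declan: ends 08:30 at or before Lucia starts 11:30 → clear.
Ingrid: ends 08:45 at or before Lucia starts 11:30 → clear.
Felix: starts 12:00 before Lucia ends 12:45, and ends 13:45 after Lucia starts 11:30 → overlap.
Hannah: starts 13:45 at or after Lucia ends 12:45 → clear.
Tariq: starts 17:00 at or after Lucia ends 12:45 → clear.
Marcus: starts 17:30 at or after Lucia ends 12:45 → clear.
Lucia overlaps Felix.

No — it overlaps Felix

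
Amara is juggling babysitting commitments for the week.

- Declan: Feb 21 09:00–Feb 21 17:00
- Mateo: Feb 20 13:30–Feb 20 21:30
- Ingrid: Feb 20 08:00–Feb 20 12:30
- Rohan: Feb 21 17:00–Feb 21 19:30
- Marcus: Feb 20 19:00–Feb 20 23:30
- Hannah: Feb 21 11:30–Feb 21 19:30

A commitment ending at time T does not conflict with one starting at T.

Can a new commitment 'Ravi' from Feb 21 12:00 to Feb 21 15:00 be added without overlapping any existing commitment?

No — it overlaps Declan, Hannah

Ingrid: ends Feb 20 12:30 at or before Ravi starts Feb 21 12:00 → clear.
Mateo: ends Feb 20 21:30 at or before Ravi starts Feb 21 12:00 → clear.
Marcus: ends Feb 20 23:30 at or before Ravi starts Feb 21 12:00 → clear.
Declan: starts Feb 21 09:00 before Ravi ends Feb 21 15:00, and ends Feb 21 17:00 after Ravi starts Feb 21 12:00 → overlap.
Hannah: starts Feb 21 11:30 before Ravi ends Feb 21 15:00, and ends Feb 21 19:30 after Ravi starts Feb 21 12:00 → overlap.
Rohan: starts Feb 21 17:00 at or after Ravi ends Feb 21 15:00 → clear.
Ravi overlaps Declan, Hannah.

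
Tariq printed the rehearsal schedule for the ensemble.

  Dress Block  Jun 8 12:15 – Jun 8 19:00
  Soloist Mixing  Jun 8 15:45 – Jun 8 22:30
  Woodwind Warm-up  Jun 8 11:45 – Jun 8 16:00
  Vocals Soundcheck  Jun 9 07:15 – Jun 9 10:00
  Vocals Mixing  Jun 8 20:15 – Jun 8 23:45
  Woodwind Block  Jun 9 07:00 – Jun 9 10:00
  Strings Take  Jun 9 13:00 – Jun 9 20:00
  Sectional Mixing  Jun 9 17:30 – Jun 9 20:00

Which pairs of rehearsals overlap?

Dress Block & Soloist Mixing, Dress Block & Woodwind Warm-up, Sectional Mixing & Strings Take, Soloist Mixing & Vocals Mixing, Soloist Mixing & Woodwind Warm-up, Vocals Soundcheck & Woodwind Block

Two intervals overlap when each starts before the other ends.
Sorted by start: Woodwind Warm-up, Dress Block, Soloist Mixing, Vocals Mixing, Woodwind Block, Vocals Soundcheck, Strings Take, Sectional Mixing.
Dress Block starts before Woodwind Warm-up ends → Woodwind Warm-up and Dress Block overlap.
Soloist Mixing starts before Woodwind Warm-up ends → Woodwind Warm-up and Soloist Mixing overlap.
Vocals Mixing starts after Woodwind Warm-up ends — done with Woodwind Warm-up.
Soloist Mixing starts before Dress Block ends → Dress Block and Soloist Mixing overlap.
Vocals Mixing starts after Dress Block ends — done with Dress Block.
Vocals Mixing starts before Soloist Mixing ends → Soloist Mixing and Vocals Mixing overlap.
Woodwind Block starts after Soloist Mixing ends — done with Soloist Mixing.
Woodwind Block starts after Vocals Mixing ends — done with Vocals Mixing.
Vocals Soundcheck starts before Woodwind Block ends → Woodwind Block and Vocals Soundcheck overlap.
Strings Take starts after Woodwind Block ends — done with Woodwind Block.
Strings Take starts after Vocals Soundcheck ends — done with Vocals Soundcheck.
Sectional Mixing starts before Strings Take ends → Strings Take and Sectional Mixing overlap.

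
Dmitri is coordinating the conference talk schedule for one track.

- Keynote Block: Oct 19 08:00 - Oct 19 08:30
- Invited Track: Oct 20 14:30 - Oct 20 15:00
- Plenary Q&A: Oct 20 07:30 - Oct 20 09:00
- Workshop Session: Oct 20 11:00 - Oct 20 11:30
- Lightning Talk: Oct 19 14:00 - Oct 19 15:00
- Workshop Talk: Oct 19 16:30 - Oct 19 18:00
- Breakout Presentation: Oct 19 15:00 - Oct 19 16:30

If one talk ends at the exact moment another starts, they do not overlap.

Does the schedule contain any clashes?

Check each pair: they overlap iff neither finishes before the other starts.
Sorted by start: Keynote Block, Lightning Talk, Breakout Presentation, Workshop Talk, Plenary Q&A, Workshop Session, Invited Track.
Lightning Talk starts after Keynote Block ends, so nothing later overlaps Keynote Block either.
Breakout Presentation starts exactly when Lightning Talk ends (back-to-back, no overlap), so nothing later overlaps Lightning Talk either.
Workshop Talk starts exactly when Breakout Presentation ends (back-to-back, no overlap), so nothing later overlaps Breakout Presentation either.
Plenary Q&A starts after Workshop Talk ends, so nothing later overlaps Workshop Talk either.
Workshop Session starts after Plenary Q&A ends, so nothing later overlaps Plenary Q&A either.
Invited Track starts after Workshop Session ends.
Every pair is clear; the schedule has no overlaps.

No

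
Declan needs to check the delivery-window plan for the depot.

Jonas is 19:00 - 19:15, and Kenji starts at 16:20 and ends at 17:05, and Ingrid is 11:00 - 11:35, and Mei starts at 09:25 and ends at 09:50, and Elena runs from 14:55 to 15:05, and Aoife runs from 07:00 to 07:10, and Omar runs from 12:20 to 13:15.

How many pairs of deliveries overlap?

0

Sorted by start: Aoife, Mei, Ingrid, Omar, Elena, Kenji, Jonas.
Mei starts after Aoife ends — done with Aoife.
Ingrid starts after Mei ends — done with Mei.
Omar starts after Ingrid ends — done with Ingrid.
Elena starts after Omar ends — done with Omar.
Kenji starts after Elena ends — done with Elena.
Jonas starts after Kenji ends.
No pair overlaps.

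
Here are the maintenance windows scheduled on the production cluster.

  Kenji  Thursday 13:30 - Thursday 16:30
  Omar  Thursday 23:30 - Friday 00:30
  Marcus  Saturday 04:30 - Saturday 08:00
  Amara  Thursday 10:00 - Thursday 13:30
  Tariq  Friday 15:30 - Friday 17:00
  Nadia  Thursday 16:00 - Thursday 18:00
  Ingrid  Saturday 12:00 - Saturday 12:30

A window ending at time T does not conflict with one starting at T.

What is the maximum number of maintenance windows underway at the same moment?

2

Sweep the timeline, counting +1 at each start and −1 at each end (ends before starts at a tie):
Thursday 10:00 start Amara → 1
Thursday 13:30 end Amara → 0
Thursday 13:30 start Kenji → 1
Thursday 16:00 start Nadia → 2
Thursday 16:30 end Kenji → 1
Thursday 18:00 end Nadia → 0
Thursday 23:30 start Omar → 1
Friday 00:30 end Omar → 0
Friday 15:30 start Tariq → 1
Friday 17:00 end Tariq → 0
Saturday 04:30 start Marcus → 1
Saturday 08:00 end Marcus → 0
Saturday 12:00 start Ingrid → 1
Saturday 12:30 end Ingrid → 0
Peak is 2, at Thursday 16:00 (Kenji, Nadia).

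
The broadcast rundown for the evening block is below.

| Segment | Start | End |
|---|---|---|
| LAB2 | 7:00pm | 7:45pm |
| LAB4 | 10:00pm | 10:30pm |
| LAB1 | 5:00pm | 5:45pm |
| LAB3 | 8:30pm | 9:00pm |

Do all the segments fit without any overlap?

Yes

Two intervals overlap when each starts before the other ends.
Sorted by start: LAB1, LAB2, LAB3, LAB4.
LAB2 starts after LAB1 ends; LAB1 is clear from here.
LAB3 starts after LAB2 ends; LAB2 is clear from here.
LAB4 starts after LAB3 ends.
Every pair is clear; the schedule has no overlaps.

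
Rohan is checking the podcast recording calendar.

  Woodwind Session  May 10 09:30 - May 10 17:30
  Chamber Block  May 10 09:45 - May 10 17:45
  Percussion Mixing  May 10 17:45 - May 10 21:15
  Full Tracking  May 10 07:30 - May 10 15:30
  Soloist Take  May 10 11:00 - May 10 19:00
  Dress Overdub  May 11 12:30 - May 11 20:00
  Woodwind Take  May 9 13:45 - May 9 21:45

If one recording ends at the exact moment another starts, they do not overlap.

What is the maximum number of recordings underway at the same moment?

4

Sort all start/end points and keep a running count:
May 9 13:45 start Woodwind Take → 1
May 9 21:45 end Woodwind Take → 0
May 10 07:30 start Full Tracking → 1
May 10 09:30 start Woodwind Session → 2
May 10 09:45 start Chamber Block → 3
May 10 11:00 start Soloist Take → 4
May 10 15:30 end Full Tracking → 3
May 10 17:30 end Woodwind Session → 2
May 10 17:45 end Chamber Block → 1
May 10 17:45 start Percussion Mixing → 2
May 10 19:00 end Soloist Take → 1
May 10 21:15 end Percussion Mixing → 0
May 11 12:30 start Dress Overdub → 1
May 11 20:00 end Dress Overdub → 0
Peak is 4, at May 10 11:00 (Chamber Block, Full Tracking, Soloist Take, Woodwind Session).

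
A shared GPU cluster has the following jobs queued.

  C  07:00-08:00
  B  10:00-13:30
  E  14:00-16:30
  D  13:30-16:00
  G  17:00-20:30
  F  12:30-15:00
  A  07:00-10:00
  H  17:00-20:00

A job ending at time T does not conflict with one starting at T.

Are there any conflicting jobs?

Yes

Check each pair: they overlap iff neither finishes before the other starts.
Sorted by start: A, C, B, F, D, E, G, H.
C starts before A ends → A and C overlap.
That's a conflict, so the schedule is not conflict-free.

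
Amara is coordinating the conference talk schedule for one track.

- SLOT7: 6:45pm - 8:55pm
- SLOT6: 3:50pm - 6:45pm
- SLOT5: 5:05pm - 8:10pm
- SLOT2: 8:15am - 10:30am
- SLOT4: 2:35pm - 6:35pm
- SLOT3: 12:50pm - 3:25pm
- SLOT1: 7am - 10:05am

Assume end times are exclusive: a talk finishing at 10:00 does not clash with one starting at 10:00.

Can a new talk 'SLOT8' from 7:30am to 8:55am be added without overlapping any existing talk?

No — it overlaps SLOT1, SLOT2

SLOT1: starts 7am before SLOT8 ends 8:55am, and ends 10:05am after SLOT8 starts 7:30am → overlap.
SLOT2: starts 8:15am before SLOT8 ends 8:55am, and ends 10:30am after SLOT8 starts 7:30am → overlap.
SLOT3: starts 12:50pm at or after SLOT8 ends 8:55am → clear.
SLOT4: starts 2:35pm at or after SLOT8 ends 8:55am → clear.
SLOT6: starts 3:50pm at or after SLOT8 ends 8:55am → clear.
SLOT5: starts 5:05pm at or after SLOT8 ends 8:55am → clear.
SLOT7: starts 6:45pm at or after SLOT8 ends 8:55am → clear.
SLOT8 overlaps SLOT1, SLOT2.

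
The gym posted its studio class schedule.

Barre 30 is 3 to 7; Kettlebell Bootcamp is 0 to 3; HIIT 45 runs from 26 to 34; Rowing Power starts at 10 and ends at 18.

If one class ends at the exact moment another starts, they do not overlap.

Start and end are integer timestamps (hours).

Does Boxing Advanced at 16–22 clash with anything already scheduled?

Kettlebell Bootcamp: ends 3 at or before Boxing Advanced starts 16 → clear.
Barre 30: ends 7 at or before Boxing Advanced starts 16 → clear.
Rowing Power: starts 10 before Boxing Advanced ends 22, and ends 18 after Boxing Advanced starts 16 → overlap.
HIIT 45: starts 26 at or after Boxing Advanced ends 22 → clear.
Boxing Advanced overlaps Rowing Power.

Yes — it overlaps Rowing Power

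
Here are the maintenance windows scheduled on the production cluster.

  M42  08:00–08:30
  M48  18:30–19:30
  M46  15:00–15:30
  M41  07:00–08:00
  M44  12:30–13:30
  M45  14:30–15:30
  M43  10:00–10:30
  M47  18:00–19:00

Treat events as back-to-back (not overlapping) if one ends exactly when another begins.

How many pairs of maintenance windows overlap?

2

Sorted by start: M41, M42, M43, M44, M45, M46, M47, M48.
M42 starts exactly when M41 ends (back-to-back, no overlap); M41 is clear from here.
M43 starts after M42 ends; M42 is clear from here.
M44 starts after M43 ends; M43 is clear from here.
M45 starts after M44 ends; M44 is clear from here.
M46 starts before M45 ends → M45 and M46 overlap.
M47 starts after M45 ends; M45 is clear from here.
M47 starts after M46 ends; M46 is clear from here.
M48 starts before M47 ends → M47 and M48 overlap.
Overlapping pairs: M45 & M46, M47 & M48 — 2 in total.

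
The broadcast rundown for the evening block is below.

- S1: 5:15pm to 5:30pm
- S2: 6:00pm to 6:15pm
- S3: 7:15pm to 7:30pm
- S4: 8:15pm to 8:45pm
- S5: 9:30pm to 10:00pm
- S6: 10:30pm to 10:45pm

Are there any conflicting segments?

Two intervals overlap when each starts before the other ends.
Sorted by start: S1, S2, S3, S4, S5, S6.
S2 starts after S1 ends, so S1 has no further overlaps.
S3 starts after S2 ends, so S2 has no further overlaps.
S4 starts after S3 ends, so S3 has no further overlaps.
S5 starts after S4 ends, so S4 has no further overlaps.
S6 starts after S5 ends.
Every pair is clear; the schedule has no overlaps.

No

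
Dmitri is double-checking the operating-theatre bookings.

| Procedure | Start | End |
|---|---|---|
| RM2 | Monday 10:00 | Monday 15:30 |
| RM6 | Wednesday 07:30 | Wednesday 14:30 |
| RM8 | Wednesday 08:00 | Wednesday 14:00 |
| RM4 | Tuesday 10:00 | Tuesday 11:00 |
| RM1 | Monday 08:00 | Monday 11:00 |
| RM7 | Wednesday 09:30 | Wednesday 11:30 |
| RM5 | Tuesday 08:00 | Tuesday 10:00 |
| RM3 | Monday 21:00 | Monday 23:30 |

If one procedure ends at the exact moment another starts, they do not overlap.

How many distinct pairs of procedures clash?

4

Sorted by start: RM1, RM2, RM3, RM5, RM4, RM6, RM8, RM7.
RM2 starts before RM1 ends → RM1 and RM2 overlap.
RM3 starts after RM1 ends, so nothing later overlaps RM1 either.
RM3 starts after RM2 ends, so nothing later overlaps RM2 either.
RM5 starts after RM3 ends, so nothing later overlaps RM3 either.
RM4 starts exactly when RM5 ends (back-to-back, no overlap), so nothing later overlaps RM5 either.
RM6 starts after RM4 ends, so nothing later overlaps RM4 either.
RM8 starts before RM6 ends → RM6 and RM8 overlap.
RM7 starts before RM6 ends → RM6 and RM7 overlap.
RM7 starts before RM8 ends → RM8 and RM7 overlap.
Overlapping pairs: RM1 & RM2, RM6 & RM7, RM6 & RM8, RM7 & RM8 — 4 in total.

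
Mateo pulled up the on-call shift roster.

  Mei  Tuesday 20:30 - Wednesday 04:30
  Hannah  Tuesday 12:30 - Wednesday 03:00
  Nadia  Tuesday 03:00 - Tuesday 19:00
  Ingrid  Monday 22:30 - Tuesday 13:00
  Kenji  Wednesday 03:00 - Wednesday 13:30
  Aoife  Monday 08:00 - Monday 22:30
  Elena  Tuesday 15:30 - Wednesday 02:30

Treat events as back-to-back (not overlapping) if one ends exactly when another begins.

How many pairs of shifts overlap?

8

Sorted by start: Aoife, Ingrid, Nadia, Hannah, Elena, Mei, Kenji.
Ingrid starts exactly when Aoife ends (back-to-back, no overlap), so nothing later overlaps Aoife either.
Nadia starts before Ingrid ends → Ingrid and Nadia overlap.
Hannah starts before Ingrid ends → Ingrid and Hannah overlap.
Elena starts after Ingrid ends, so nothing later overlaps Ingrid either.
Hannah starts before Nadia ends → Nadia and Hannah overlap.
Elena starts before Nadia ends → Nadia and Elena overlap.
Mei starts after Nadia ends, so nothing later overlaps Nadia either.
Elena starts before Hannah ends → Hannah and Elena overlap.
Mei starts before Hannah ends → Hannah and Mei overlap.
Kenji starts exactly when Hannah ends (back-to-back, no overlap).
Mei starts before Elena ends → Elena and Mei overlap.
Kenji starts after Elena ends.
Kenji starts before Mei ends → Mei and Kenji overlap.
Overlapping pairs: Elena & Hannah, Elena & Mei, Elena & Nadia, Hannah & Ingrid, Hannah & Mei, Hannah & Nadia, Ingrid & Nadia, Kenji & Mei — 8 in total.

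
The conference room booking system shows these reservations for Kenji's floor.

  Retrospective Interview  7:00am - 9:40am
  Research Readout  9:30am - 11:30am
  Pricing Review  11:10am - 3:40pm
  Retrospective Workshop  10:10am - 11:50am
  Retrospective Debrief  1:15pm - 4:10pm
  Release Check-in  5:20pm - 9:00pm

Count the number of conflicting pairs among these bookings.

5

Check each pair: they overlap iff neither finishes before the other starts.
Sorted by start: Retrospective Interview, Research Readout, Retrospective Workshop, Pricing Review, Retrospective Debrief, Release Check-in.
Research Readout starts before Retrospective Interview ends → Retrospective Interview and Research Readout overlap.
Retrospective Workshop starts after Retrospective Interview ends, so nothing later overlaps Retrospective Interview either.
Retrospective Workshop starts before Research Readout ends → Research Readout and Retrospective Workshop overlap.
Pricing Review starts before Research Readout ends → Research Readout and Pricing Review overlap.
Retrospective Debrief starts after Research Readout ends, so nothing later overlaps Research Readout either.
Pricing Review starts before Retrospective Workshop ends → Retrospective Workshop and Pricing Review overlap.
Retrospective Debrief starts after Retrospective Workshop ends, so nothing later overlaps Retrospective Workshop either.
Retrospective Debrief starts before Pricing Review ends → Pricing Review and Retrospective Debrief overlap.
Release Check-in starts after Pricing Review ends.
Release Check-in starts after Retrospective Debrief ends.
Overlapping pairs: Pricing Review & Research Readout, Pricing Review & Retrospective Debrief, Pricing Review & Retrospective Workshop, Research Readout & Retrospective Interview, Research Readout & Retrospective Workshop — 5 in total.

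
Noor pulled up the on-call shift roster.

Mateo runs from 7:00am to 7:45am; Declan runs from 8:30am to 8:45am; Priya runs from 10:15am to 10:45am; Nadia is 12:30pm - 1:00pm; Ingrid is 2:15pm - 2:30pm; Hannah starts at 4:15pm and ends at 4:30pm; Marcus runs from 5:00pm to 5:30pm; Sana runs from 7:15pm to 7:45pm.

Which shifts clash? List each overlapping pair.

no overlapping pairs

Sorted by start: Mateo, Declan, Priya, Nadia, Ingrid, Hannah, Marcus, Sana.
Declan starts after Mateo ends; Mateo is clear from here.
Priya starts after Declan ends; Declan is clear from here.
Nadia starts after Priya ends; Priya is clear from here.
Ingrid starts after Nadia ends; Nadia is clear from here.
Hannah starts after Ingrid ends; Ingrid is clear from here.
Marcus starts after Hannah ends; Hannah is clear from here.
Sana starts after Marcus ends.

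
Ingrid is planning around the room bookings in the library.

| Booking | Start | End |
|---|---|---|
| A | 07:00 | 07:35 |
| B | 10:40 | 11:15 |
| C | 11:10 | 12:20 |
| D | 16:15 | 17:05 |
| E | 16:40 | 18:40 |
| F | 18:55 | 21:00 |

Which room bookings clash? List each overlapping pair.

B & C, D & E

Sorted by start: A, B, C, D, E, F.
B starts after A ends; A is clear from here.
C starts before B ends → B and C overlap.
D starts after B ends; B is clear from here.
D starts after C ends; C is clear from here.
E starts before D ends → D and E overlap.
F starts after D ends.
F starts after E ends.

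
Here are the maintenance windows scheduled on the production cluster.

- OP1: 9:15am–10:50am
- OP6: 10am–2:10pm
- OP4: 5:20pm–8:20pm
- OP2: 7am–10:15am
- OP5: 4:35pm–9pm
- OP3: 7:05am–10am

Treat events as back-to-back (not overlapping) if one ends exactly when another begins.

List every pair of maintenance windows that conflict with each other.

OP1 & OP2, OP1 & OP3, OP1 & OP6, OP2 & OP3, OP2 & OP6, OP4 & OP5

Check each pair: they overlap iff neither finishes before the other starts.
Sorted by start: OP2, OP3, OP1, OP6, OP5, OP4.
OP3 starts before OP2 ends → OP2 and OP3 overlap.
OP1 starts before OP2 ends → OP2 and OP1 overlap.
OP6 starts before OP2 ends → OP2 and OP6 overlap.
OP5 starts after OP2 ends — done with OP2.
OP1 starts before OP3 ends → OP3 and OP1 overlap.
OP6 starts exactly when OP3 ends (back-to-back, no overlap) — done with OP3.
OP6 starts before OP1 ends → OP1 and OP6 overlap.
OP5 starts after OP1 ends — done with OP1.
OP5 starts after OP6 ends — done with OP6.
OP4 starts before OP5 ends → OP5 and OP4 overlap.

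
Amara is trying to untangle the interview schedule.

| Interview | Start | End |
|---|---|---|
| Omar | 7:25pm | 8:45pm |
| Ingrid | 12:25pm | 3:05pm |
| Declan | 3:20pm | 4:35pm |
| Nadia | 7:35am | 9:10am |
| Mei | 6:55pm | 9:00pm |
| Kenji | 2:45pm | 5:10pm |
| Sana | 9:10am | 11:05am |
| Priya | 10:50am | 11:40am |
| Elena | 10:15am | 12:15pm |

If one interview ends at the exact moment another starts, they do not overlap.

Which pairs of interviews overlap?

Sorted by start: Nadia, Sana, Elena, Priya, Ingrid, Kenji, Declan, Mei, Omar.
Sana starts exactly when Nadia ends (back-to-back, no overlap), so Nadia has no further overlaps.
Elena starts before Sana ends → Sana and Elena overlap.
Priya starts before Sana ends → Sana and Priya overlap.
Ingrid starts after Sana ends, so Sana has no further overlaps.
Priya starts before Elena ends → Elena and Priya overlap.
Ingrid starts after Elena ends, so Elena has no further overlaps.
Ingrid starts after Priya ends, so Priya has no further overlaps.
Kenji starts before Ingrid ends → Ingrid and Kenji overlap.
Declan starts after Ingrid ends, so Ingrid has no further overlaps.
Declan starts before Kenji ends → Kenji and Declan overlap.
Mei starts after Kenji ends, so Kenji has no further overlaps.
Mei starts after Declan ends, so Declan has no further overlaps.
Omar starts before Mei ends → Mei and Omar overlap.

Declan & Kenji, Elena & Priya, Elena & Sana, Ingrid & Kenji, Mei & Omar, Priya & Sana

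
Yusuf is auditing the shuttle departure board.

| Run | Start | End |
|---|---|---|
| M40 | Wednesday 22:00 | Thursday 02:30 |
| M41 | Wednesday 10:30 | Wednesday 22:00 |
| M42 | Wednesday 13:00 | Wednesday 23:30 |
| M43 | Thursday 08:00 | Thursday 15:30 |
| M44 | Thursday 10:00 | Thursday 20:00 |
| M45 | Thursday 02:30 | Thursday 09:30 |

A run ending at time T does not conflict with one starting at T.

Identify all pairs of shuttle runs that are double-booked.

M40 & M42, M41 & M42, M43 & M44, M43 & M45

Sorted by start: M41, M42, M40, M45, M43, M44.
M42 starts before M41 ends → M41 and M42 overlap.
M40 starts exactly when M41 ends (back-to-back, no overlap), so nothing later overlaps M41 either.
M40 starts before M42 ends → M42 and M40 overlap.
M45 starts after M42 ends, so nothing later overlaps M42 either.
M45 starts exactly when M40 ends (back-to-back, no overlap), so nothing later overlaps M40 either.
M43 starts before M45 ends → M45 and M43 overlap.
M44 starts after M45 ends.
M44 starts before M43 ends → M43 and M44 overlap.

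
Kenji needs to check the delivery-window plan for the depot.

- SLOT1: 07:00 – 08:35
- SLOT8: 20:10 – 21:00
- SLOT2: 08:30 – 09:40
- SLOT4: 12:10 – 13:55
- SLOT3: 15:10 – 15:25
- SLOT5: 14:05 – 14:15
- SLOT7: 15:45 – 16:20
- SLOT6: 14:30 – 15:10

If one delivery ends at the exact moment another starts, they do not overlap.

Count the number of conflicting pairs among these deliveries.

Sorted by start: SLOT1, SLOT2, SLOT4, SLOT5, SLOT6, SLOT3, SLOT7, SLOT8.
SLOT2 starts before SLOT1 ends → SLOT1 and SLOT2 overlap.
SLOT4 starts after SLOT1 ends, so SLOT1 has no further overlaps.
SLOT4 starts after SLOT2 ends, so SLOT2 has no further overlaps.
SLOT5 starts after SLOT4 ends, so SLOT4 has no further overlaps.
SLOT6 starts after SLOT5 ends, so SLOT5 has no further overlaps.
SLOT3 starts exactly when SLOT6 ends (back-to-back, no overlap), so SLOT6 has no further overlaps.
SLOT7 starts after SLOT3 ends, so SLOT3 has no further overlaps.
SLOT8 starts after SLOT7 ends.
Overlapping pairs: SLOT1 & SLOT2 — 1 in total.

1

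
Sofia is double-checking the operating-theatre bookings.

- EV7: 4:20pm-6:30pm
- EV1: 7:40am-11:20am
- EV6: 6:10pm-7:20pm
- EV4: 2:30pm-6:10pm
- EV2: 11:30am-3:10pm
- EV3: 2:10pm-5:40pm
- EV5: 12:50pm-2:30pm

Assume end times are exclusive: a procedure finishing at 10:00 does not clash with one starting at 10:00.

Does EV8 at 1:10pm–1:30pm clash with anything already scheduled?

Yes — it overlaps EV2, EV5

EV1: ends 11:20am at or before EV8 starts 1:10pm → clear.
EV2: starts 11:30am before EV8 ends 1:30pm, and ends 3:10pm after EV8 starts 1:10pm → overlap.
EV5: starts 12:50pm before EV8 ends 1:30pm, and ends 2:30pm after EV8 starts 1:10pm → overlap.
EV3: starts 2:10pm at or after EV8 ends 1:30pm → clear.
EV4: starts 2:30pm at or after EV8 ends 1:30pm → clear.
EV7: starts 4:20pm at or after EV8 ends 1:30pm → clear.
EV6: starts 6:10pm at or after EV8 ends 1:30pm → clear.
EV8 overlaps EV2, EV5.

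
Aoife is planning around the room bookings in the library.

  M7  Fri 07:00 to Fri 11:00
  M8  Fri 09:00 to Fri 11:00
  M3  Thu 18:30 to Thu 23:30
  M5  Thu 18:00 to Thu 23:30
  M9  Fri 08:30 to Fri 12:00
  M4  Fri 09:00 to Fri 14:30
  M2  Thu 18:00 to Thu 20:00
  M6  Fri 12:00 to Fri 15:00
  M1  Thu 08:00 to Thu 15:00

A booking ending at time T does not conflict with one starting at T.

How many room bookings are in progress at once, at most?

4

Walk through starts and ends in time order (an end at T is processed before a start at T):
Thu 08:00 start M1 → 1
Thu 15:00 end M1 → 0
Thu 18:00 start M2 → 1
Thu 18:00 start M5 → 2
Thu 18:30 start M3 → 3
Thu 20:00 end M2 → 2
Thu 23:30 end M3 → 1
Thu 23:30 end M5 → 0
Fri 07:00 start M7 → 1
Fri 08:30 start M9 → 2
Fri 09:00 start M4 → 3
Fri 09:00 start M8 → 4
Fri 11:00 end M7 → 3
Fri 11:00 end M8 → 2
Fri 12:00 end M9 → 1
Fri 12:00 start M6 → 2
Fri 14:30 end M4 → 1
Fri 15:00 end M6 → 0
Peak is 4, at Fri 09:00 (M4, M7, M8, M9).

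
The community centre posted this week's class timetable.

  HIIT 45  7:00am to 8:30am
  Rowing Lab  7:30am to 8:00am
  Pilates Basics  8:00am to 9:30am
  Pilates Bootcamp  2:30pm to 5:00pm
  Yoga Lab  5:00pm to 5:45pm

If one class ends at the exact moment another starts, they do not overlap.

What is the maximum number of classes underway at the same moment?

Sort all start/end points and keep a running count:
7:00am start HIIT 45 → 1
7:30am start Rowing Lab → 2
8:00am end Rowing Lab → 1
8:00am start Pilates Basics → 2
8:30am end HIIT 45 → 1
9:30am end Pilates Basics → 0
2:30pm start Pilates Bootcamp → 1
5:00pm end Pilates Bootcamp → 0
5:00pm start Yoga Lab → 1
5:45pm end Yoga Lab → 0
Peak is 2, at 7:30am (HIIT 45, Rowing Lab).

2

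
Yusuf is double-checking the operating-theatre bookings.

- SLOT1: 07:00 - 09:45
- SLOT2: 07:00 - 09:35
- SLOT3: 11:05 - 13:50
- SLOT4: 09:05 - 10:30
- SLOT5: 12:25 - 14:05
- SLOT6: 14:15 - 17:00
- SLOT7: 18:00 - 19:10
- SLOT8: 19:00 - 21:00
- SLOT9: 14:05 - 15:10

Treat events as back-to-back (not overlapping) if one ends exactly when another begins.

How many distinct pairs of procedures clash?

Sorted by start: SLOT1, SLOT2, SLOT4, SLOT3, SLOT5, SLOT9, SLOT6, SLOT7, SLOT8.
SLOT2 starts before SLOT1 ends → SLOT1 and SLOT2 overlap.
SLOT4 starts before SLOT1 ends → SLOT1 and SLOT4 overlap.
SLOT3 starts after SLOT1 ends, so SLOT1 has no further overlaps.
SLOT4 starts before SLOT2 ends → SLOT2 and SLOT4 overlap.
SLOT3 starts after SLOT2 ends, so SLOT2 has no further overlaps.
SLOT3 starts after SLOT4 ends, so SLOT4 has no further overlaps.
SLOT5 starts before SLOT3 ends → SLOT3 and SLOT5 overlap.
SLOT9 starts after SLOT3 ends, so SLOT3 has no further overlaps.
SLOT9 starts exactly when SLOT5 ends (back-to-back, no overlap), so SLOT5 has no further overlaps.
SLOT6 starts before SLOT9 ends → SLOT9 and SLOT6 overlap.
SLOT7 starts after SLOT9 ends, so SLOT9 has no further overlaps.
SLOT7 starts after SLOT6 ends, so SLOT6 has no further overlaps.
SLOT8 starts before SLOT7 ends → SLOT7 and SLOT8 overlap.
Overlapping pairs: SLOT1 & SLOT2, SLOT1 & SLOT4, SLOT2 & SLOT4, SLOT3 & SLOT5, SLOT6 & SLOT9, SLOT7 & SLOT8 — 6 in total.

6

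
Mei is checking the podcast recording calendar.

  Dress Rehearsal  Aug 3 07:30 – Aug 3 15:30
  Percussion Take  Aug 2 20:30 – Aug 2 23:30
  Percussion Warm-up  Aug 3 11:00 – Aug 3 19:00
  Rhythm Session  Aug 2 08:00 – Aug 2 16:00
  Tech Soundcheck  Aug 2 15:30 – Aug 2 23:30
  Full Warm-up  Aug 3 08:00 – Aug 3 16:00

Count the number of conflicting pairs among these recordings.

Sorted by start: Rhythm Session, Tech Soundcheck, Percussion Take, Dress Rehearsal, Full Warm-up, Percussion Warm-up.
Tech Soundcheck starts before Rhythm Session ends → Rhythm Session and Tech Soundcheck overlap.
Percussion Take starts after Rhythm Session ends; Rhythm Session is clear from here.
Percussion Take starts before Tech Soundcheck ends → Tech Soundcheck and Percussion Take overlap.
Dress Rehearsal starts after Tech Soundcheck ends; Tech Soundcheck is clear from here.
Dress Rehearsal starts after Percussion Take ends; Percussion Take is clear from here.
Full Warm-up starts before Dress Rehearsal ends → Dress Rehearsal and Full Warm-up overlap.
Percussion Warm-up starts before Dress Rehearsal ends → Dress Rehearsal and Percussion Warm-up overlap.
Percussion Warm-up starts before Full Warm-up ends → Full Warm-up and Percussion Warm-up overlap.
Overlapping pairs: Dress Rehearsal & Full Warm-up, Dress Rehearsal & Percussion Warm-up, Full Warm-up & Percussion Warm-up, Percussion Take & Tech Soundcheck, Rhythm Session & Tech Soundcheck — 5 in total.

5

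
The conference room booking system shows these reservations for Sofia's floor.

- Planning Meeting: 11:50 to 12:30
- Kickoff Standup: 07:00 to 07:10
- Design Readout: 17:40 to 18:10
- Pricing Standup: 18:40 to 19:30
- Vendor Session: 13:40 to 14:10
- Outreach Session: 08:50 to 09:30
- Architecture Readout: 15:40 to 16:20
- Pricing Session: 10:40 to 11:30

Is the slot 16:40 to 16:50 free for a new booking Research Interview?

Kickoff Standup: ends 07:10 at or before Research Interview starts 16:40 → clear.
Outreach Session: ends 09:30 at or before Research Interview starts 16:40 → clear.
Pricing Session: ends 11:30 at or before Research Interview starts 16:40 → clear.
Planning Meeting: ends 12:30 at or before Research Interview starts 16:40 → clear.
Vendor Session: ends 14:10 at or before Research Interview starts 16:40 → clear.
Architecture Readout: ends 16:20 at or before Research Interview starts 16:40 → clear.
Design Readout: starts 17:40 at or after Research Interview ends 16:50 → clear.
Pricing Standup: starts 18:40 at or after Research Interview ends 16:50 → clear.

Yes — the slot is free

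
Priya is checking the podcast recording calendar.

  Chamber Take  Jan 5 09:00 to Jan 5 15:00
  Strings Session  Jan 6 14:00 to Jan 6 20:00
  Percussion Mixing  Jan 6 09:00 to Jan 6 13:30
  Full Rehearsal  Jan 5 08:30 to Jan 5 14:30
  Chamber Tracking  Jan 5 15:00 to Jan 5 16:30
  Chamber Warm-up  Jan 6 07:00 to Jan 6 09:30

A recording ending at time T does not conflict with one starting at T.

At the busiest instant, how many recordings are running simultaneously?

Sweep the timeline, counting +1 at each start and −1 at each end (ends before starts at a tie):
Jan 5 08:30 start Full Rehearsal → 1
Jan 5 09:00 start Chamber Take → 2
Jan 5 14:30 end Full Rehearsal → 1
Jan 5 15:00 end Chamber Take → 0
Jan 5 15:00 start Chamber Tracking → 1
Jan 5 16:30 end Chamber Tracking → 0
Jan 6 07:00 start Chamber Warm-up → 1
Jan 6 09:00 start Percussion Mixing → 2
Jan 6 09:30 end Chamber Warm-up → 1
Jan 6 13:30 end Percussion Mixing → 0
Jan 6 14:00 start Strings Session → 1
Jan 6 20:00 end Strings Session → 0
Peak is 2, at Jan 5 09:00 (Chamber Take, Full Rehearsal).

2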